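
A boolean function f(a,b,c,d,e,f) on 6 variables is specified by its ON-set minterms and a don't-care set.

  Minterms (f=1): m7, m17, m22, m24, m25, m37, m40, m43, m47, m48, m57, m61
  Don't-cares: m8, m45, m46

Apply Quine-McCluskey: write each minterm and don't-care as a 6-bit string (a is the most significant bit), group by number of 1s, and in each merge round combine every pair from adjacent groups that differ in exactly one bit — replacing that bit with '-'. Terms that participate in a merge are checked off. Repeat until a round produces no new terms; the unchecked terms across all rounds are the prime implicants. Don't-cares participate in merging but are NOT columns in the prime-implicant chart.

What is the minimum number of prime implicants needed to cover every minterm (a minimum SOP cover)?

9

size-2^0 implicants → 000111  001000(✓)  010001(✓)  010110  011000(✓)  011001(✓)  100101(✓)  101000(✓)  101011(✓)  101101(✓)  101110(✓)  101111(✓)  110000  111001(✓)  111101(✓)
size-2^1 implicants → -01000  -11001  0-1000  01-001  01100-  1-1101  10-101  101-11  1011-1  10111-  111-01
Unchecked terms (primes): -01000, -11001, 0-1000, 000111, 01-001, 010110, 01100-, 1-1101, 10-101, 101-11, 1011-1, 10111-, 110000, 111-01
Minterm coverage:
  m7 ⊆ 000111 [E]
  m17 ⊆ 01-001 [E]
  m22 ⊆ 010110 [E]
  m24 ⊆ 0-1000,01100-
  m25 ⊆ -11001,01-001,01100-
  m37 ⊆ 10-101 [E]
  m40 ⊆ -01000 [E]
  m43 ⊆ 101-11 [E]
  m47 ⊆ 101-11,1011-1,10111-
  m48 ⊆ 110000 [E]
  m57 ⊆ -11001,111-01
  m61 ⊆ 1-1101,111-01
E = {-01000, 000111, 01-001, 010110, 10-101, 101-11, 110000}
Petrick residual → 0-1000, 111-01
Cover = b'cd'e'f' + a'cd'e'f' + a'b'c'def + a'bd'e'f + a'bc'def' + ab'de'f + ab'cef + abc'd'e'f' + abce'f  |cover|=9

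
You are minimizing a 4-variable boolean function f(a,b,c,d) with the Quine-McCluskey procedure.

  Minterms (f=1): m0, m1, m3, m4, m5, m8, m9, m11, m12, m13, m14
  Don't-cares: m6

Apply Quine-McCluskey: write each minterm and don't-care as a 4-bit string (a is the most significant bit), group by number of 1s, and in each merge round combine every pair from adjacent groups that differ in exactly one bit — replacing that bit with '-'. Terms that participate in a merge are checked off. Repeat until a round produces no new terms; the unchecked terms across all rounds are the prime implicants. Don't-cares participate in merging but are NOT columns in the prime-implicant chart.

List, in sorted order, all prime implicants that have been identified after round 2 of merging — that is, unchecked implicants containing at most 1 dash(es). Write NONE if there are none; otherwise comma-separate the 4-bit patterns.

Round 0: 0000✓ 0001✓ 0011✓ 0100✓ 0101✓ 0110✓ 1000✓ 1001✓ 1011✓ 1100✓ 1101✓ 1110✓
Round 1: -000✓ -001✓ -011✓ -100✓ -101✓ -110✓ 0-00✓ 0-01✓ 00-1✓ 000-✓ 01-0✓ 010-✓ 1-00✓ 1-01✓ 10-1✓ 100-✓ 11-0✓ 110-✓
Round 2: --00✓ --01✓ -0-1 -00-✓ -1-0 -10-✓ 0-0-✓ 1-0-✓
Round 3: --0-
PIs = {--0-, -0-1, -1-0}

NONE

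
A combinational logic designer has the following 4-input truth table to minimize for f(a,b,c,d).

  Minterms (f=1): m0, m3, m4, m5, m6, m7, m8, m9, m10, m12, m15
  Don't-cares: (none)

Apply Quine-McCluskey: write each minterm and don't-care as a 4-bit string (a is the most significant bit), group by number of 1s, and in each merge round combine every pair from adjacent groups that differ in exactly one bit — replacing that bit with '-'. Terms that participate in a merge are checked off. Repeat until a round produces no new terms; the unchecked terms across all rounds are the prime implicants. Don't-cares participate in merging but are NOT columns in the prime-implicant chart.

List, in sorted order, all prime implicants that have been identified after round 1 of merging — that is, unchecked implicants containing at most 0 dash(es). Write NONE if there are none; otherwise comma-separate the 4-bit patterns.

NONE

size-2^0 implicants → 0000(✓)  0011(✓)  0100(✓)  0101(✓)  0110(✓)  0111(✓)  1000(✓)  1001(✓)  1010(✓)  1100(✓)  1111(✓)
size-2^1 implicants → -000(✓)  -100(✓)  -111  0-00(✓)  0-11  01-0(✓)  01-1(✓)  010-(✓)  011-(✓)  1-00(✓)  10-0  100-
size-2^2 implicants → --00  01--
Unchecked terms (primes): --00, -111, 0-11, 01--, 10-0, 100-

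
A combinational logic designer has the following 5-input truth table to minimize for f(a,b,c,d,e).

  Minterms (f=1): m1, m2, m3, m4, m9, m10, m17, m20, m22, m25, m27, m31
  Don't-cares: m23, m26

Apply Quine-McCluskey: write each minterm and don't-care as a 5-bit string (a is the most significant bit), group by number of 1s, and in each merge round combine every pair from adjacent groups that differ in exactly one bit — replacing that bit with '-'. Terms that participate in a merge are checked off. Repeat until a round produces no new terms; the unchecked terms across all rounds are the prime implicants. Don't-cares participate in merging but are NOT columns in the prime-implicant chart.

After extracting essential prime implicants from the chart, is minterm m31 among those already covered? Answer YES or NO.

[col 0] 00001*, 00010*, 00011*, 00100*, 01001*, 01010*, 10001*, 10100*, 10110*, 10111*, 11001*, 11010*, 11011*, 11111*
[col 1] -0001*, -0100, -1001*, -1010, 0-001*, 0-010, 000-1, 0001-, 1-001*, 1-111, 101-0, 1011-, 11-11, 110-1, 1101-
[col 2] --001
Prime implicants: --001, -0100, -1010, 0-010, 000-1, 0001-, 1-111, 101-0, 1011-, 11-11, 110-1, 1101-
PI chart (minterm → PIs covering it):
  1 | --001,000-1
  2 | 0-010,0001-
  3 | 000-1,0001-
  4 | -0100  (sole → essential)
  9 | --001  (sole → essential)
  10 | -1010,0-010
  17 | --001  (sole → essential)
  20 | -0100,101-0
  22 | 101-0,1011-
  25 | --001,110-1
  27 | 11-11,110-1,1101-
  31 | 1-111,11-11
Essential prime implicants: --001, -0100

NO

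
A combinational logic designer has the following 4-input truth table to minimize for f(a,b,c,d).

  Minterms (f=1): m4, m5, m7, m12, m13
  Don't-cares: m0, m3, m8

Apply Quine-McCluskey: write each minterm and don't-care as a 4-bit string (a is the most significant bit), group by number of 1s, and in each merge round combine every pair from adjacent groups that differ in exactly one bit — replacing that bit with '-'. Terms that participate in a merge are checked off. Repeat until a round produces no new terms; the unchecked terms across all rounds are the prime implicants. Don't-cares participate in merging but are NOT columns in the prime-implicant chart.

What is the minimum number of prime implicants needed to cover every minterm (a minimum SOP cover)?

size-2^0 implicants → 0000(✓)  0011(✓)  0100(✓)  0101(✓)  0111(✓)  1000(✓)  1100(✓)  1101(✓)
size-2^1 implicants → -000(✓)  -100(✓)  -101(✓)  0-00(✓)  0-11  01-1  010-(✓)  1-00(✓)  110-(✓)
size-2^2 implicants → --00  -10-
Unchecked terms (primes): --00, -10-, 0-11, 01-1
Minterm coverage:
  m4 ⊆ --00,-10-
  m5 ⊆ -10-,01-1
  m7 ⊆ 0-11,01-1
  m12 ⊆ --00,-10-
  m13 ⊆ -10- [E]
E = {-10-}
Petrick residual → 0-11
Cover = bc' + a'cd  |cover|=2

2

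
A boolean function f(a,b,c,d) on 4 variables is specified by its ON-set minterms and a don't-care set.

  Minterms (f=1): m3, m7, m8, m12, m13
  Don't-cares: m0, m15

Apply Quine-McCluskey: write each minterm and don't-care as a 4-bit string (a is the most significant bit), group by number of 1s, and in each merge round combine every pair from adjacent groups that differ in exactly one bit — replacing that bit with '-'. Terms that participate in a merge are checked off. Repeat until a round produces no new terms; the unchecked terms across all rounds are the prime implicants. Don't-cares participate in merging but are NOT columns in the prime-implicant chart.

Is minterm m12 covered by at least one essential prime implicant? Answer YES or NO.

Round 0: 0000✓ 0011✓ 0111✓ 1000✓ 1100✓ 1101✓ 1111✓
Round 1: -000 -111 0-11 1-00 11-1 110-
PIs = {-000, -111, 0-11, 1-00, 11-1, 110-}
Coverage chart:
  m3: 0-11 ←essential
  m7: -111,0-11
  m8: -000,1-00
  m12: 1-00,110-
  m13: 11-1,110-
Essential: 0-11

NO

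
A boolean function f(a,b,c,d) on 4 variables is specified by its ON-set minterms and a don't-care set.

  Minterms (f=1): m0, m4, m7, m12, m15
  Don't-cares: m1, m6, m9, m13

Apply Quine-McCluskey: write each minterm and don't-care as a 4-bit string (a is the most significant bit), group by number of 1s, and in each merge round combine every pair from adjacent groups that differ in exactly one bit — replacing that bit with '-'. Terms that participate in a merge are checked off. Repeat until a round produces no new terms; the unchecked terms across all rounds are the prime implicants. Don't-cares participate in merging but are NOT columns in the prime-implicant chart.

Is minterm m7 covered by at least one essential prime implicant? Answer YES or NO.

NO

Round 0: 0000✓ 0001✓ 0100✓ 0110✓ 0111✓ 1001✓ 1100✓ 1101✓ 1111✓
Round 1: -001 -100 -111 0-00 000- 01-0 011- 1-01 11-1 110-
PIs = {-001, -100, -111, 0-00, 000-, 01-0, 011-, 1-01, 11-1, 110-}
Coverage chart:
  m0: 0-00,000-
  m4: -100,0-00,01-0
  m7: -111,011-
  m12: -100,110-
  m15: -111,11-1
(no essential prime implicants)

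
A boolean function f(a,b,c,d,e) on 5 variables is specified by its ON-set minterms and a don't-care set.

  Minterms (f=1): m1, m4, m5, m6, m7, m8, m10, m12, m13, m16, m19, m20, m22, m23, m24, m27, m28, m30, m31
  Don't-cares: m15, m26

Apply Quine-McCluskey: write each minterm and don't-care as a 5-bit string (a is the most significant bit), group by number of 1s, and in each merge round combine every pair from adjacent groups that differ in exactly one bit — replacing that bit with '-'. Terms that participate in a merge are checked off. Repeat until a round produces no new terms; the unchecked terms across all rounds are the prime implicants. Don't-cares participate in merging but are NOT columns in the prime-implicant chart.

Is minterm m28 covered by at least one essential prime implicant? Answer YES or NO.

YES

size-2^0 implicants → 00001(✓)  00100(✓)  00101(✓)  00110(✓)  00111(✓)  01000(✓)  01010(✓)  01100(✓)  01101(✓)  01111(✓)  10000(✓)  10011(✓)  10100(✓)  10110(✓)  10111(✓)  11000(✓)  11010(✓)  11011(✓)  11100(✓)  11110(✓)  11111(✓)
size-2^1 implicants → -0100(✓)  -0110(✓)  -0111(✓)  -1000(✓)  -1010(✓)  -1100(✓)  -1111(✓)  0-100(✓)  0-101(✓)  0-111(✓)  00-01  001-0(✓)  001-1(✓)  0010-(✓)  0011-(✓)  01-00(✓)  010-0(✓)  011-1(✓)  0110-(✓)  1-000(✓)  1-011(✓)  1-100(✓)  1-110(✓)  1-111(✓)  10-00(✓)  10-11(✓)  101-0(✓)  1011-(✓)  11-00(✓)  11-10(✓)  11-11(✓)  110-0(✓)  1101-(✓)  111-0(✓)  1111-(✓)
size-2^2 implicants → --100  --111  -01-0  -011-  -1-00  -10-0  0-1-1  0-10-  001--  1--00  1--11  1-1-0  1-11-  11--0  11-1-
Unchecked terms (primes): --100, --111, -01-0, -011-, -1-00, -10-0, 0-1-1, 0-10-, 00-01, 001--, 1--00, 1--11, 1-1-0, 1-11-, 11--0, 11-1-
Minterm coverage:
  m1 ⊆ 00-01 [E]
  m4 ⊆ --100,-01-0,0-10-,001--
  m5 ⊆ 0-1-1,0-10-,00-01,001--
  m6 ⊆ -01-0,-011-,001--
  m7 ⊆ --111,-011-,0-1-1,001--
  m8 ⊆ -1-00,-10-0
  m10 ⊆ -10-0 [E]
  m12 ⊆ --100,-1-00,0-10-
  m13 ⊆ 0-1-1,0-10-
  m16 ⊆ 1--00 [E]
  m19 ⊆ 1--11 [E]
  m20 ⊆ --100,-01-0,1--00,1-1-0
  m22 ⊆ -01-0,-011-,1-1-0,1-11-
  m23 ⊆ --111,-011-,1--11,1-11-
  m24 ⊆ -1-00,-10-0,1--00,11--0
  m27 ⊆ 1--11,11-1-
  m28 ⊆ --100,-1-00,1--00,1-1-0,11--0
  m30 ⊆ 1-1-0,1-11-,11--0,11-1-
  m31 ⊆ --111,1--11,1-11-,11-1-
E = {-10-0, 00-01, 1--00, 1--11}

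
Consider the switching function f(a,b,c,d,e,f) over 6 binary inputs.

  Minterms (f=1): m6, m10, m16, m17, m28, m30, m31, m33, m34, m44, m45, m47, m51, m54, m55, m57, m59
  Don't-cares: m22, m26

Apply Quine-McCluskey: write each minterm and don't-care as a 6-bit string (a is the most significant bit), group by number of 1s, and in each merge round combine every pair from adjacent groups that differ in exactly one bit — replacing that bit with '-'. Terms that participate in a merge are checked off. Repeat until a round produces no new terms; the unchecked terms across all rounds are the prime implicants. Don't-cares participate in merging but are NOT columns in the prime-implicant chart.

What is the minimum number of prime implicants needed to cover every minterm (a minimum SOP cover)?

12

size-2^0 implicants → 000110(✓)  001010(✓)  010000(✓)  010001(✓)  010110(✓)  011010(✓)  011100(✓)  011110(✓)  011111(✓)  100001  100010  101100(✓)  101101(✓)  101111(✓)  110011(✓)  110110(✓)  110111(✓)  111001(✓)  111011(✓)
size-2^1 implicants → -10110  0-0110  0-1010  01-110  01000-  011-10  0111-0  01111-  1011-1  10110-  11-011  110-11  11011-  1110-1
Unchecked terms (primes): -10110, 0-0110, 0-1010, 01-110, 01000-, 011-10, 0111-0, 01111-, 100001, 100010, 1011-1, 10110-, 11-011, 110-11, 11011-, 1110-1
Minterm coverage:
  m6 ⊆ 0-0110 [E]
  m10 ⊆ 0-1010 [E]
  m16 ⊆ 01000- [E]
  m17 ⊆ 01000- [E]
  m28 ⊆ 0111-0 [E]
  m30 ⊆ 01-110,011-10,0111-0,01111-
  m31 ⊆ 01111- [E]
  m33 ⊆ 100001 [E]
  m34 ⊆ 100010 [E]
  m44 ⊆ 10110- [E]
  m45 ⊆ 1011-1,10110-
  m47 ⊆ 1011-1 [E]
  m51 ⊆ 11-011,110-11
  m54 ⊆ -10110,11011-
  m55 ⊆ 110-11,11011-
  m57 ⊆ 1110-1 [E]
  m59 ⊆ 11-011,1110-1
E = {0-0110, 0-1010, 01000-, 0111-0, 01111-, 100001, 100010, 1011-1, 10110-, 1110-1}
Petrick residual → -10110, 110-11
Cover = bc'def' + a'c'def' + a'cd'ef' + a'bc'd'e' + a'bcdf' + a'bcde + ab'c'd'e'f + ab'c'd'ef' + ab'cdf + ab'cde' + abc'ef + abcd'f  |cover|=12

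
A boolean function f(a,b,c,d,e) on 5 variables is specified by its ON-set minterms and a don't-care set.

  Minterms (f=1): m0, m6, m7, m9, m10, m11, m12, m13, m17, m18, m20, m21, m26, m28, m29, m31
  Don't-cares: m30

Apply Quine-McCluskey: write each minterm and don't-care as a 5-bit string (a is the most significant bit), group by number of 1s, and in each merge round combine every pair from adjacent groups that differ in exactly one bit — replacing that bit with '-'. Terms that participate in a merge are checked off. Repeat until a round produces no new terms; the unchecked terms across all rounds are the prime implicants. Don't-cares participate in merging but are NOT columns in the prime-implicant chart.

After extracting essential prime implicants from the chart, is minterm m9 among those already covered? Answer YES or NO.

[col 0] 00000, 00110*, 00111*, 01001*, 01010*, 01011*, 01100*, 01101*, 10001*, 10010*, 10100*, 10101*, 11010*, 11100*, 11101*, 11110*, 11111*
[col 1] -1010, -1100*, -1101*, 0011-, 01-01, 010-1, 0101-, 0110-*, 1-010, 1-100*, 1-101*, 10-01, 1010-*, 11-10, 111-0*, 111-1*, 1110-*, 1111-*
[col 2] -110-, 1-10-, 111--
Prime implicants: -1010, -110-, 00000, 0011-, 01-01, 010-1, 0101-, 1-010, 1-10-, 10-01, 11-10, 111--
PI chart (minterm → PIs covering it):
  0 | 00000  (sole → essential)
  6 | 0011-  (sole → essential)
  7 | 0011-  (sole → essential)
  9 | 01-01,010-1
  10 | -1010,0101-
  11 | 010-1,0101-
  12 | -110-  (sole → essential)
  13 | -110-,01-01
  17 | 10-01  (sole → essential)
  18 | 1-010  (sole → essential)
  20 | 1-10-  (sole → essential)
  21 | 1-10-,10-01
  26 | -1010,1-010,11-10
  28 | -110-,1-10-,111--
  29 | -110-,1-10-,111--
  31 | 111--  (sole → essential)
Essential prime implicants: -110-, 00000, 0011-, 1-010, 1-10-, 10-01, 111--

NO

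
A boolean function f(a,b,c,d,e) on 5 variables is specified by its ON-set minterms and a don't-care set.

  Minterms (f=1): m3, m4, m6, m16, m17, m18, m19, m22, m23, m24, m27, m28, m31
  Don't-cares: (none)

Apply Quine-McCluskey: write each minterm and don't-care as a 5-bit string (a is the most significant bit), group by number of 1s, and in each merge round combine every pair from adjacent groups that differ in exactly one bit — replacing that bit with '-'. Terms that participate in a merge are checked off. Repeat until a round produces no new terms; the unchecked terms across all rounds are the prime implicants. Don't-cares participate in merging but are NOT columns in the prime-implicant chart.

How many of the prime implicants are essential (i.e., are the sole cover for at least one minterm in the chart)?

Round 0: 00011✓ 00100✓ 00110✓ 10000✓ 10001✓ 10010✓ 10011✓ 10110✓ 10111✓ 11000✓ 11011✓ 11100✓ 11111✓
Round 1: -0011 -0110 001-0 1-000 1-011✓ 1-111✓ 10-10✓ 10-11✓ 100-0✓ 100-1✓ 1000-✓ 1001-✓ 1011-✓ 11-00 11-11✓
Round 2: 1--11 10-1- 100--
PIs = {-0011, -0110, 001-0, 1--11, 1-000, 10-1-, 100--, 11-00}
Coverage chart:
  m3: -0011 ←essential
  m4: 001-0 ←essential
  m6: -0110,001-0
  m16: 1-000,100--
  m17: 100-- ←essential
  m18: 10-1-,100--
  m19: -0011,1--11,10-1-,100--
  m22: -0110,10-1-
  m23: 1--11,10-1-
  m24: 1-000,11-00
  m27: 1--11 ←essential
  m28: 11-00 ←essential
  m31: 1--11 ←essential
Essential: -0011, 001-0, 1--11, 100--, 11-00

5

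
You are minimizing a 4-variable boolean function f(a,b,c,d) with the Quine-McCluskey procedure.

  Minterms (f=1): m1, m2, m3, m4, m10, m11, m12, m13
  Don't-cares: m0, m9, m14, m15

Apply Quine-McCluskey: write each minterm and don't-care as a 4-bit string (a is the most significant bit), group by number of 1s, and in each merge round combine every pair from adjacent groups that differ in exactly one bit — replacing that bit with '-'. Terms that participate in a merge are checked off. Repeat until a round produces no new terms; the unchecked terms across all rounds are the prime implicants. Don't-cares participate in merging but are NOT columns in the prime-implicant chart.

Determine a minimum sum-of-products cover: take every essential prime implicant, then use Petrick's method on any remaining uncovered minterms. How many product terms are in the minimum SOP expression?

4

[col 0] 0000*, 0001*, 0010*, 0011*, 0100*, 1001*, 1010*, 1011*, 1100*, 1101*, 1110*, 1111*
[col 1] -001*, -010*, -011*, -100, 0-00, 00-0*, 00-1*, 000-*, 001-*, 1-01*, 1-10*, 1-11*, 10-1*, 101-*, 11-0*, 11-1*, 110-*, 111-*
[col 2] -0-1, -01-, 00--, 1--1, 1-1-, 11--
Prime implicants: -0-1, -01-, -100, 0-00, 00--, 1--1, 1-1-, 11--
PI chart (minterm → PIs covering it):
  1 | -0-1,00--
  2 | -01-,00--
  3 | -0-1,-01-,00--
  4 | -100,0-00
  10 | -01-,1-1-
  11 | -0-1,-01-,1--1,1-1-
  12 | -100,11--
  13 | 1--1,11--
(no essential prime implicants)
Petrick residual → -0-1, -01-, -100, 1--1
Minimum SOP uses 4 PIs: b'd + b'c + bc'd' + ad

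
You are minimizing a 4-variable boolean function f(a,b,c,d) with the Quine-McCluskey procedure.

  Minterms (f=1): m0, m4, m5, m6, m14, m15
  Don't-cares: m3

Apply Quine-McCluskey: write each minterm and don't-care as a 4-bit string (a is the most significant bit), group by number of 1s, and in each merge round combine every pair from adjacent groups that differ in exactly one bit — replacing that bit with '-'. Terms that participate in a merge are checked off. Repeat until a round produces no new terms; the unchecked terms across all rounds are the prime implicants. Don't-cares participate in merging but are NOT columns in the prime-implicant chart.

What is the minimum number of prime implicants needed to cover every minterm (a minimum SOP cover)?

Round 0: 0000✓ 0011 0100✓ 0101✓ 0110✓ 1110✓ 1111✓
Round 1: -110 0-00 01-0 010- 111-
PIs = {-110, 0-00, 0011, 01-0, 010-, 111-}
Coverage chart:
  m0: 0-00 ←essential
  m4: 0-00,01-0,010-
  m5: 010- ←essential
  m6: -110,01-0
  m14: -110,111-
  m15: 111- ←essential
Essential: 0-00, 010-, 111-
Petrick residual → -110
Min cover (4 terms): bcd' + a'c'd' + a'bc' + abc

4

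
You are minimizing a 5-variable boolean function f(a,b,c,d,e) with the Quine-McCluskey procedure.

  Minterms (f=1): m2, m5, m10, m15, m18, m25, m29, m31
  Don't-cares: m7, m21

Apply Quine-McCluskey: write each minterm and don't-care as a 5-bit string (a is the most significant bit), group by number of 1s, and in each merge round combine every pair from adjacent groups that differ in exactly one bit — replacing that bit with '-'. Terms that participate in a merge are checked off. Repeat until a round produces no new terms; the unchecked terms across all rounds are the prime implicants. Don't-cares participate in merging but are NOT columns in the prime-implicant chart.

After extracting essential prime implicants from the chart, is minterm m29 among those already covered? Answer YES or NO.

size-2^0 implicants → 00010(✓)  00101(✓)  00111(✓)  01010(✓)  01111(✓)  10010(✓)  10101(✓)  11001(✓)  11101(✓)  11111(✓)
size-2^1 implicants → -0010  -0101  -1111  0-010  0-111  001-1  1-101  11-01  111-1
Unchecked terms (primes): -0010, -0101, -1111, 0-010, 0-111, 001-1, 1-101, 11-01, 111-1
Minterm coverage:
  m2 ⊆ -0010,0-010
  m5 ⊆ -0101,001-1
  m10 ⊆ 0-010 [E]
  m15 ⊆ -1111,0-111
  m18 ⊆ -0010 [E]
  m25 ⊆ 11-01 [E]
  m29 ⊆ 1-101,11-01,111-1
  m31 ⊆ -1111,111-1
E = {-0010, 0-010, 11-01}

YES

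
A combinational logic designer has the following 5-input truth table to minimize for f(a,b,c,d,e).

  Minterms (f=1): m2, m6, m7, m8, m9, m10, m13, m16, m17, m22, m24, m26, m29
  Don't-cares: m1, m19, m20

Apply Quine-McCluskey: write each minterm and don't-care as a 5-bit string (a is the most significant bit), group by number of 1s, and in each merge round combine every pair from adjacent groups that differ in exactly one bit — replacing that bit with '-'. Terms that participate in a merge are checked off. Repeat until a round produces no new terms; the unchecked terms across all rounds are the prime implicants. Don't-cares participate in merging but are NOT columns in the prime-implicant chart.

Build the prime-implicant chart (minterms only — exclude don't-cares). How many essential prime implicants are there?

3

Round 0: 00001✓ 00010✓ 00110✓ 00111✓ 01000✓ 01001✓ 01010✓ 01101✓ 10000✓ 10001✓ 10011✓ 10100✓ 10110✓ 11000✓ 11010✓ 11101✓
Round 1: -0001 -0110 -1000✓ -1010✓ -1101 0-001 0-010 00-10 0011- 01-01 010-0✓ 0100- 1-000 10-00 100-1 1000- 101-0 110-0✓
Round 2: -10-0
PIs = {-0001, -0110, -10-0, -1101, 0-001, 0-010, 00-10, 0011-, 01-01, 0100-, 1-000, 10-00, 100-1, 1000-, 101-0}
Coverage chart:
  m2: 0-010,00-10
  m6: -0110,00-10,0011-
  m7: 0011- ←essential
  m8: -10-0,0100-
  m9: 0-001,01-01,0100-
  m10: -10-0,0-010
  m13: -1101,01-01
  m16: 1-000,10-00,1000-
  m17: -0001,100-1,1000-
  m22: -0110,101-0
  m24: -10-0,1-000
  m26: -10-0 ←essential
  m29: -1101 ←essential
Essential: -10-0, -1101, 0011-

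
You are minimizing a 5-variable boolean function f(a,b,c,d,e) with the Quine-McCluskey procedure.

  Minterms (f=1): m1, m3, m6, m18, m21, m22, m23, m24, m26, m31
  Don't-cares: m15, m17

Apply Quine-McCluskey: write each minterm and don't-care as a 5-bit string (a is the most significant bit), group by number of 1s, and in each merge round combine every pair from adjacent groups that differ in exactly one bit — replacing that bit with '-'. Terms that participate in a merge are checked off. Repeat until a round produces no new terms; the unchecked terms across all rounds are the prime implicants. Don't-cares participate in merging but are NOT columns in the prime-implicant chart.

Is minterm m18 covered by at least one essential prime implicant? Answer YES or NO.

Round 0: 00001✓ 00011✓ 00110✓ 01111✓ 10001✓ 10010✓ 10101✓ 10110✓ 10111✓ 11000✓ 11010✓ 11111✓
Round 1: -0001 -0110 -1111 000-1 1-010 1-111 10-01 10-10 101-1 1011- 110-0
PIs = {-0001, -0110, -1111, 000-1, 1-010, 1-111, 10-01, 10-10, 101-1, 1011-, 110-0}
Coverage chart:
  m1: -0001,000-1
  m3: 000-1 ←essential
  m6: -0110 ←essential
  m18: 1-010,10-10
  m21: 10-01,101-1
  m22: -0110,10-10,1011-
  m23: 1-111,101-1,1011-
  m24: 110-0 ←essential
  m26: 1-010,110-0
  m31: -1111,1-111
Essential: -0110, 000-1, 110-0

NO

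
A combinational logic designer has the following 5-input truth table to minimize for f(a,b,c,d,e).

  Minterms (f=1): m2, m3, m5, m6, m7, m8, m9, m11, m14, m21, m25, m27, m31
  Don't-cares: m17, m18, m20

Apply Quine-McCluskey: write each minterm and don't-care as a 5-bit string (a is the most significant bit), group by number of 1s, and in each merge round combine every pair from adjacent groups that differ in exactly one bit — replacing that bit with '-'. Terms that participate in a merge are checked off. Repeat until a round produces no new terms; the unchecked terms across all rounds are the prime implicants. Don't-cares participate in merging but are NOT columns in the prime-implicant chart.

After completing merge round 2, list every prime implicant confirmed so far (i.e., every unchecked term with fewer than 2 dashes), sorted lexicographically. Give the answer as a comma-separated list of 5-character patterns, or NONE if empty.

-0010, -0101, 0-011, 0-110, 001-1, 0100-, 1-001, 10-01, 1010-, 11-11

Round 0: 00010✓ 00011✓ 00101✓ 00110✓ 00111✓ 01000✓ 01001✓ 01011✓ 01110✓ 10001✓ 10010✓ 10100✓ 10101✓ 11001✓ 11011✓ 11111✓
Round 1: -0010 -0101 -1001✓ -1011✓ 0-011 0-110 00-10✓ 00-11✓ 0001-✓ 001-1 0011-✓ 010-1✓ 0100- 1-001 10-01 1010- 11-11 110-1✓
Round 2: -10-1 00-1-
PIs = {-0010, -0101, -10-1, 0-011, 0-110, 00-1-, 001-1, 0100-, 1-001, 10-01, 1010-, 11-11}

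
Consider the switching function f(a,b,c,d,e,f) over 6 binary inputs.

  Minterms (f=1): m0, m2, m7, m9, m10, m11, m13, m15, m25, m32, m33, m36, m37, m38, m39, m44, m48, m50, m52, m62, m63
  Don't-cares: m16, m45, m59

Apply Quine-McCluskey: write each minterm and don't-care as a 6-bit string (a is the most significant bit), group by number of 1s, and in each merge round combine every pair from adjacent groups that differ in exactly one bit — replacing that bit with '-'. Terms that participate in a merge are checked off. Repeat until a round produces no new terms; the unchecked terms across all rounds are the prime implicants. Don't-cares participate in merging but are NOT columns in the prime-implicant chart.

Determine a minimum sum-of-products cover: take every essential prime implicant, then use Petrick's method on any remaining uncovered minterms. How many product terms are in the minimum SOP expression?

11

Round 0: 000000✓ 000010✓ 000111✓ 001001✓ 001010✓ 001011✓ 001101✓ 001111✓ 010000✓ 011001✓ 100000✓ 100001✓ 100100✓ 100101✓ 100110✓ 100111✓ 101100✓ 101101✓ 110000✓ 110010✓ 110100✓ 111011✓ 111110✓ 111111✓
Round 1: -00000✓ -00111 -01101 -10000✓ 0-0000✓ 0-1001 00-010 00-111 0000-0 001-01✓ 001-11✓ 0010-1✓ 00101- 0011-1✓ 1-0000✓ 1-0100✓ 10-100✓ 10-101✓ 100-00✓ 100-01✓ 10000-✓ 1001-0✓ 1001-1✓ 10010-✓ 10011-✓ 10110-✓ 110-00✓ 1100-0 111-11 11111-
Round 2: --0000 001--1 1-0-00 10-10- 100-0- 1001--
PIs = {--0000, -00111, -01101, 0-1001, 00-010, 00-111, 0000-0, 001--1, 00101-, 1-0-00, 10-10-, 100-0-, 1001--, 1100-0, 111-11, 11111-}
Coverage chart:
  m0: --0000,0000-0
  m2: 00-010,0000-0
  m7: -00111,00-111
  m9: 0-1001,001--1
  m10: 00-010,00101-
  m11: 001--1,00101-
  m13: -01101,001--1
  m15: 00-111,001--1
  m25: 0-1001 ←essential
  m32: --0000,1-0-00,100-0-
  m33: 100-0- ←essential
  m36: 1-0-00,10-10-,100-0-,1001--
  m37: 10-10-,100-0-,1001--
  m38: 1001-- ←essential
  m39: -00111,1001--
  m44: 10-10- ←essential
  m48: --0000,1-0-00,1100-0
  m50: 1100-0 ←essential
  m52: 1-0-00 ←essential
  m62: 11111- ←essential
  m63: 111-11,11111-
Essential: 0-1001, 1-0-00, 10-10-, 100-0-, 1001--, 1100-0, 11111-
Petrick residual → --0000, -00111, 00-010, 001--1
Min cover (11 terms): c'd'e'f' + b'c'def + a'cd'e'f + a'b'd'ef' + a'b'cf + ac'e'f' + ab'de' + ab'c'e' + ab'c'd + abc'd'f' + abcde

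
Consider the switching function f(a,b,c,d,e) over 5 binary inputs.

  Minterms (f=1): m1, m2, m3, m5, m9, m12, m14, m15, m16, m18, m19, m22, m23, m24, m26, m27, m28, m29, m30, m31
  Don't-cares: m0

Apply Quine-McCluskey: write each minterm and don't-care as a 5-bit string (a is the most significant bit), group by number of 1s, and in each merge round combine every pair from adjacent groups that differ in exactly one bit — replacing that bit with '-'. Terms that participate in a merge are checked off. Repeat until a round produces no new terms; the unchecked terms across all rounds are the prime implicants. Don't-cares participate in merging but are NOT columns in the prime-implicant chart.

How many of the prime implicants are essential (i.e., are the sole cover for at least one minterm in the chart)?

6

[col 0] 00000*, 00001*, 00010*, 00011*, 00101*, 01001*, 01100*, 01110*, 01111*, 10000*, 10010*, 10011*, 10110*, 10111*, 11000*, 11010*, 11011*, 11100*, 11101*, 11110*, 11111*
[col 1] -0000*, -0010*, -0011*, -1100*, -1110*, -1111*, 0-001, 00-01, 000-0*, 000-1*, 0000-*, 0001-*, 011-0*, 0111-*, 1-000*, 1-010*, 1-011*, 1-110*, 1-111*, 10-10*, 10-11*, 100-0*, 1001-*, 1011-*, 11-00*, 11-10*, 11-11*, 110-0*, 1101-*, 111-0*, 111-1*, 1110-*, 1111-*
[col 2] -00-0, -001-, -11-0, -111-, 000--, 1--10*, 1--11*, 1-0-0, 1-01-*, 1-11-*, 10-1-*, 11--0, 11-1-*, 111--
[col 3] 1--1-
Prime implicants: -00-0, -001-, -11-0, -111-, 0-001, 00-01, 000--, 1--1-, 1-0-0, 11--0, 111--
PI chart (minterm → PIs covering it):
  1 | 0-001,00-01,000--
  2 | -00-0,-001-,000--
  3 | -001-,000--
  5 | 00-01  (sole → essential)
  9 | 0-001  (sole → essential)
  12 | -11-0  (sole → essential)
  14 | -11-0,-111-
  15 | -111-  (sole → essential)
  16 | -00-0,1-0-0
  18 | -00-0,-001-,1--1-,1-0-0
  19 | -001-,1--1-
  22 | 1--1-  (sole → essential)
  23 | 1--1-  (sole → essential)
  24 | 1-0-0,11--0
  26 | 1--1-,1-0-0,11--0
  27 | 1--1-  (sole → essential)
  28 | -11-0,11--0,111--
  29 | 111--  (sole → essential)
  30 | -11-0,-111-,1--1-,11--0,111--
  31 | -111-,1--1-,111--
Essential prime implicants: -11-0, -111-, 0-001, 00-01, 1--1-, 111--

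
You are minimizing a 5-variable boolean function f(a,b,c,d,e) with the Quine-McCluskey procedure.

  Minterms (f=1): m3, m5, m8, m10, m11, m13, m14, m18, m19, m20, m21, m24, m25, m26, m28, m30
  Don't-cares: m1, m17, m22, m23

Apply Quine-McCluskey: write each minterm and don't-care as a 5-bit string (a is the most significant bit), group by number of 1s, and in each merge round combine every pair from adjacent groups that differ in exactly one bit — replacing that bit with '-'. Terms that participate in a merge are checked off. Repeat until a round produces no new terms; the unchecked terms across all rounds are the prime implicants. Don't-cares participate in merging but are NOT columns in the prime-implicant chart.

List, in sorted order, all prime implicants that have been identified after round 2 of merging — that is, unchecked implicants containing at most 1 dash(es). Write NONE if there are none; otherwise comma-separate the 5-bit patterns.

Round 0: 00001✓ 00011✓ 00101✓ 01000✓ 01010✓ 01011✓ 01101✓ 01110✓ 10001✓ 10010✓ 10011✓ 10100✓ 10101✓ 10110✓ 10111✓ 11000✓ 11001✓ 11010✓ 11100✓ 11110✓
Round 1: -0001✓ -0011✓ -0101✓ -1000✓ -1010✓ -1110✓ 0-011 0-101 00-01✓ 000-1✓ 01-10✓ 010-0✓ 0101- 1-001 1-010✓ 1-100✓ 1-110✓ 10-01✓ 10-10✓ 10-11✓ 100-1✓ 1001-✓ 101-0✓ 101-1✓ 1010-✓ 1011-✓ 11-00✓ 11-10✓ 110-0✓ 1100- 111-0✓
Round 2: -0-01 -00-1 -1-10 -10-0 1--10 1-1-0 10--1 10-1- 101-- 11--0
PIs = {-0-01, -00-1, -1-10, -10-0, 0-011, 0-101, 0101-, 1--10, 1-001, 1-1-0, 10--1, 10-1-, 101--, 11--0, 1100-}

0-011, 0-101, 0101-, 1-001, 1100-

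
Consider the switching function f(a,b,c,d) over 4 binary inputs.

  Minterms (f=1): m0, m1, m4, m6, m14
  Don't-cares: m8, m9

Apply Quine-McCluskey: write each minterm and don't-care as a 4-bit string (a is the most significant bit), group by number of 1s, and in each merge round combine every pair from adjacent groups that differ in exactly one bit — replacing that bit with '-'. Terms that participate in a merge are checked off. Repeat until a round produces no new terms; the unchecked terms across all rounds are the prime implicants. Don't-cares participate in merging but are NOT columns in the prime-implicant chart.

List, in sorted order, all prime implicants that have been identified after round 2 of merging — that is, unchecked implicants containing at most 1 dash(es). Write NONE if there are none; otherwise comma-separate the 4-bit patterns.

Round 0: 0000✓ 0001✓ 0100✓ 0110✓ 1000✓ 1001✓ 1110✓
Round 1: -000✓ -001✓ -110 0-00 000-✓ 01-0 100-✓
Round 2: -00-
PIs = {-00-, -110, 0-00, 01-0}

-110, 0-00, 01-0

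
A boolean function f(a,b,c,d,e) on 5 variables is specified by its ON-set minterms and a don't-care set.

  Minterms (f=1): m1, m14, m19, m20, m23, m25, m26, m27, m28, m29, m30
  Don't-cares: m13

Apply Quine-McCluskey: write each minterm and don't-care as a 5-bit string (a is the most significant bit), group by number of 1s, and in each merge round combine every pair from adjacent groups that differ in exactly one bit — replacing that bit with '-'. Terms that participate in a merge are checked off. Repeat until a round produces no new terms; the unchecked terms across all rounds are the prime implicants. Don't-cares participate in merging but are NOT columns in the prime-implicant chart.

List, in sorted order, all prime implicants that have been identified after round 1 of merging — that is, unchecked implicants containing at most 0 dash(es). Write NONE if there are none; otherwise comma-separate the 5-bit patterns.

[col 0] 00001, 01101*, 01110*, 10011*, 10100*, 10111*, 11001*, 11010*, 11011*, 11100*, 11101*, 11110*
[col 1] -1101, -1110, 1-011, 1-100, 10-11, 11-01, 11-10, 110-1, 1101-, 111-0, 1110-
Prime implicants: -1101, -1110, 00001, 1-011, 1-100, 10-11, 11-01, 11-10, 110-1, 1101-, 111-0, 1110-

00001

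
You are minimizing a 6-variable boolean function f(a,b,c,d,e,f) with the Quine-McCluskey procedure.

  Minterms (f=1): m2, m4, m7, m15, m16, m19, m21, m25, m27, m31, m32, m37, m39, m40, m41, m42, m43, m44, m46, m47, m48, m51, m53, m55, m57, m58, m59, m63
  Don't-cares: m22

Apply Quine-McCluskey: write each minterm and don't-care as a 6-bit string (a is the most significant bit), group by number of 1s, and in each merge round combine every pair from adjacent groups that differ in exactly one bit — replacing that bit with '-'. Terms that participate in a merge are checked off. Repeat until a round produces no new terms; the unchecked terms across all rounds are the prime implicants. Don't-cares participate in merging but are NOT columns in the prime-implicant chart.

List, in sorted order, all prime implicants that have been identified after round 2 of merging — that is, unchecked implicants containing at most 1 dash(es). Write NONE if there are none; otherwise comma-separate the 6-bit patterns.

Round 0: 000010 000100 000111✓ 001111✓ 010000✓ 010011✓ 010101✓ 010110 011001✓ 011011✓ 011111✓ 100000✓ 100101✓ 100111✓ 101000✓ 101001✓ 101010✓ 101011✓ 101100✓ 101110✓ 101111✓ 110000✓ 110011✓ 110101✓ 110111✓ 111001✓ 111010✓ 111011✓ 111111✓
Round 1: -00111✓ -01111✓ -10000 -10011✓ -10101 -11001✓ -11011✓ -11111✓ 0-1111✓ 00-111✓ 01-011✓ 011-11✓ 0110-1✓ 1-0000 1-0101✓ 1-0111✓ 1-1001✓ 1-1010✓ 1-1011✓ 1-1111✓ 10-000 10-111✓ 1001-1✓ 101-00✓ 101-10✓ 101-11✓ 1010-0✓ 1010-1✓ 10100-✓ 10101-✓ 1011-0✓ 10111-✓ 11-011✓ 11-111✓ 110-11✓ 1101-1✓ 111-11✓ 1110-1✓ 11101-✓
Round 2: --1111 -0-111 -1-011 -11-11 -110-1 1--111 1-01-1 1-1-11 1-10-1 1-101- 101--0 101-1- 1010-- 11--11
PIs = {--1111, -0-111, -1-011, -10000, -10101, -11-11, -110-1, 000010, 000100, 010110, 1--111, 1-0000, 1-01-1, 1-1-11, 1-10-1, 1-101-, 10-000, 101--0, 101-1-, 1010--, 11--11}

-10000, -10101, 000010, 000100, 010110, 1-0000, 10-000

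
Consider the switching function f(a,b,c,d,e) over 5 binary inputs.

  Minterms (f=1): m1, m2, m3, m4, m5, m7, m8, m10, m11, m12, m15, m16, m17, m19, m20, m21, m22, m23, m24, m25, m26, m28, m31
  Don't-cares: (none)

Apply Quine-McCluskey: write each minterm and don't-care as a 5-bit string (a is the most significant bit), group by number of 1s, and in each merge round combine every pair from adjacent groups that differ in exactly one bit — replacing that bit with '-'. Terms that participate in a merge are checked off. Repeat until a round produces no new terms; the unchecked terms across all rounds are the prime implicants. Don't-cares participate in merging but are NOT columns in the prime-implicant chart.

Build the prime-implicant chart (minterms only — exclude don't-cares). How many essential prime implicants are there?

6

Round 0: 00001✓ 00010✓ 00011✓ 00100✓ 00101✓ 00111✓ 01000✓ 01010✓ 01011✓ 01100✓ 01111✓ 10000✓ 10001✓ 10011✓ 10100✓ 10101✓ 10110✓ 10111✓ 11000✓ 11001✓ 11010✓ 11100✓ 11111✓
Round 1: -0001✓ -0011✓ -0100✓ -0101✓ -0111✓ -1000✓ -1010✓ -1100✓ -1111✓ 0-010✓ 0-011✓ 0-100✓ 0-111✓ 00-01✓ 00-11✓ 000-1✓ 0001-✓ 001-1✓ 0010-✓ 01-00✓ 01-11✓ 010-0✓ 0101-✓ 1-000✓ 1-001✓ 1-100✓ 1-111✓ 10-00✓ 10-01✓ 10-11✓ 100-1✓ 1000-✓ 101-0✓ 101-1✓ 1010-✓ 1011-✓ 11-00✓ 110-0✓ 1100-✓
Round 2: --100 --111 -0-01✓ -0-11✓ -00-1✓ -01-1✓ -010- -1-00 -10-0 0--11 0-01- 00--1✓ 1--00 1-00- 10--1✓ 10-0- 101--
Round 3: -0--1
PIs = {--100, --111, -0--1, -010-, -1-00, -10-0, 0--11, 0-01-, 1--00, 1-00-, 10-0-, 101--}
Coverage chart:
  m1: -0--1 ←essential
  m2: 0-01- ←essential
  m3: -0--1,0--11,0-01-
  m4: --100,-010-
  m5: -0--1,-010-
  m7: --111,-0--1,0--11
  m8: -1-00,-10-0
  m10: -10-0,0-01-
  m11: 0--11,0-01-
  m12: --100,-1-00
  m15: --111,0--11
  m16: 1--00,1-00-,10-0-
  m17: -0--1,1-00-,10-0-
  m19: -0--1 ←essential
  m20: --100,-010-,1--00,10-0-,101--
  m21: -0--1,-010-,10-0-,101--
  m22: 101-- ←essential
  m23: --111,-0--1,101--
  m24: -1-00,-10-0,1--00,1-00-
  m25: 1-00- ←essential
  m26: -10-0 ←essential
  m28: --100,-1-00,1--00
  m31: --111 ←essential
Essential: --111, -0--1, -10-0, 0-01-, 1-00-, 101--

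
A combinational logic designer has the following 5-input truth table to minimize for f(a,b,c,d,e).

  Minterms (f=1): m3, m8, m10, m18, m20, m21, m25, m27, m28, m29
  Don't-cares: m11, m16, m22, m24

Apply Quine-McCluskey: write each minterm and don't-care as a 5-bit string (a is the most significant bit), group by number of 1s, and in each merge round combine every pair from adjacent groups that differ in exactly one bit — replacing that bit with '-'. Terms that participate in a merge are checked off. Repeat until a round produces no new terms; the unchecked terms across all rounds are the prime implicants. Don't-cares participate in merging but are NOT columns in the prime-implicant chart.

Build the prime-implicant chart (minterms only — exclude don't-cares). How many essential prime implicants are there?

3

Round 0: 00011✓ 01000✓ 01010✓ 01011✓ 10000✓ 10010✓ 10100✓ 10101✓ 10110✓ 11000✓ 11001✓ 11011✓ 11100✓ 11101✓
Round 1: -1000 -1011 0-011 010-0 0101- 1-000✓ 1-100✓ 1-101✓ 10-00✓ 10-10✓ 100-0✓ 101-0✓ 1010-✓ 11-00✓ 11-01✓ 110-1 1100-✓ 1110-✓
Round 2: 1--00 1-10- 10--0 11-0-
PIs = {-1000, -1011, 0-011, 010-0, 0101-, 1--00, 1-10-, 10--0, 11-0-, 110-1}
Coverage chart:
  m3: 0-011 ←essential
  m8: -1000,010-0
  m10: 010-0,0101-
  m18: 10--0 ←essential
  m20: 1--00,1-10-,10--0
  m21: 1-10- ←essential
  m25: 11-0-,110-1
  m27: -1011,110-1
  m28: 1--00,1-10-,11-0-
  m29: 1-10-,11-0-
Essential: 0-011, 1-10-, 10--0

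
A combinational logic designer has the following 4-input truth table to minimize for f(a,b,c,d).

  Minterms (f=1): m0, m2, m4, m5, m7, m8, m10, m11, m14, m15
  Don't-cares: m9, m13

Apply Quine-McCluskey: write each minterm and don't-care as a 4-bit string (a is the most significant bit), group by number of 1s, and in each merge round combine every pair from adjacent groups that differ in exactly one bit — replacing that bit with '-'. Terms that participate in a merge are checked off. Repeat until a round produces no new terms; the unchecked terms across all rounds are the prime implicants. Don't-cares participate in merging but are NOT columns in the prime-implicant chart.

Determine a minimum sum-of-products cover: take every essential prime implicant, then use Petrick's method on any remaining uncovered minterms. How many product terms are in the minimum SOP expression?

4

[col 0] 0000*, 0010*, 0100*, 0101*, 0111*, 1000*, 1001*, 1010*, 1011*, 1101*, 1110*, 1111*
[col 1] -000*, -010*, -101*, -111*, 0-00, 00-0*, 01-1*, 010-, 1-01*, 1-10*, 1-11*, 10-0*, 10-1*, 100-*, 101-*, 11-1*, 111-*
[col 2] -0-0, -1-1, 1--1, 1-1-, 10--
Prime implicants: -0-0, -1-1, 0-00, 010-, 1--1, 1-1-, 10--
PI chart (minterm → PIs covering it):
  0 | -0-0,0-00
  2 | -0-0  (sole → essential)
  4 | 0-00,010-
  5 | -1-1,010-
  7 | -1-1  (sole → essential)
  8 | -0-0,10--
  10 | -0-0,1-1-,10--
  11 | 1--1,1-1-,10--
  14 | 1-1-  (sole → essential)
  15 | -1-1,1--1,1-1-
Essential prime implicants: -0-0, -1-1, 1-1-
Petrick residual → 0-00
Minimum SOP uses 4 PIs: b'd' + bd + a'c'd' + ac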